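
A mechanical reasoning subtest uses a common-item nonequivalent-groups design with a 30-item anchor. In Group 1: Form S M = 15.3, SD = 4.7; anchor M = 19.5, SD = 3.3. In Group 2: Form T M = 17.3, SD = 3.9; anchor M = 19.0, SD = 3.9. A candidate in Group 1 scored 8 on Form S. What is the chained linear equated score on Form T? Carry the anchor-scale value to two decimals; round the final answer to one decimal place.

Form S → anchor (Group 1): v = (3.3/4.7)(8 − 15.3) + 19.5 = 14.37
anchor → Form T (Group 2): y = (3.9/3.9)(14.37 − 19.0) + 17.3 = 12.7

12.7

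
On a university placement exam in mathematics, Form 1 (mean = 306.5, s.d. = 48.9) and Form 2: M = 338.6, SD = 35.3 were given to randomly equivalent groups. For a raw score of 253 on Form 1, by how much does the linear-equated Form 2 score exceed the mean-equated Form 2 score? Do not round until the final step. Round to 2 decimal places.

14.88

Mean-equated: 253 + (338.6 − 306.5) = 285.10
Linear-equated: (35.3/48.9)(253 − 306.5) + 338.6 = 299.979
Difference = 299.979 − 285.10 = 14.88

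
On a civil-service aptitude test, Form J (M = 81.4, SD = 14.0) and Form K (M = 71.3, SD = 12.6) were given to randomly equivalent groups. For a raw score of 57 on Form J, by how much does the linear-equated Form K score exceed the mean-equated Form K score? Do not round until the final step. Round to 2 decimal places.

Mean-equated: 57 + (71.3 − 81.4) = 46.90
Linear-equated: (12.6/14.0)(57 − 81.4) + 71.3 = 49.340
Difference = 49.340 − 46.90 = 2.44

2.44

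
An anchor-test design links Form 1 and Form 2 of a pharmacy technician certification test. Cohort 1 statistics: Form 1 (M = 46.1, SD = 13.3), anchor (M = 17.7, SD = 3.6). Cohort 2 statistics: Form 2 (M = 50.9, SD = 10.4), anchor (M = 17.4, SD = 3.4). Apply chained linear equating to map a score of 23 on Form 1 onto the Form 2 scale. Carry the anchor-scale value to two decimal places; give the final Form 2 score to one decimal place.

Form 1 → anchor (Cohort 1): v = (3.6/13.3)(23 − 46.1) + 17.7 = 11.45
anchor → Form 2 (Cohort 2): y = (10.4/3.4)(11.45 − 17.4) + 50.9 = 32.7

32.7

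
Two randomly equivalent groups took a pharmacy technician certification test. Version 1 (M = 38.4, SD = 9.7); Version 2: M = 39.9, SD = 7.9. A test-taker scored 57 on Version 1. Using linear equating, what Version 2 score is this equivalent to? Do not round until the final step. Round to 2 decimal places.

55.05

Linear equating: y = (SD_Y/SD_X)(x − M_X) + M_Y
y = (7.9/9.7)(57 − 38.4) + 39.9
y = 0.814433 × 18.6 + 39.9 = 15.1485 + 39.9 = 55.05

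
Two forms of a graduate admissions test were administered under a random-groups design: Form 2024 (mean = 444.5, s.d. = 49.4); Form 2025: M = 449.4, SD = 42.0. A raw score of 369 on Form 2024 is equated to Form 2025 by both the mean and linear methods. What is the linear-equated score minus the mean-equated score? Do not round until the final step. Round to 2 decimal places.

11.31

Mean-equated: 369 + (449.4 − 444.5) = 373.90
Linear-equated: (42.0/49.4)(369 − 444.5) + 449.4 = 385.210
Difference = 385.210 − 373.90 = 11.31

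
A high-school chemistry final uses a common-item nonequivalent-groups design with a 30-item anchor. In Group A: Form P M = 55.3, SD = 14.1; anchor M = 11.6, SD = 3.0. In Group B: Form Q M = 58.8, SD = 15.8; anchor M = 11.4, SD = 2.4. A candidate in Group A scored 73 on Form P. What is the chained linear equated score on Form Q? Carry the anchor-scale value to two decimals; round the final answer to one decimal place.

84.9

Form P → anchor (Group A): v = (3.0/14.1)(73 − 55.3) + 11.6 = 15.37
anchor → Form Q (Group B): y = (15.8/2.4)(15.37 − 11.4) + 58.8 = 84.9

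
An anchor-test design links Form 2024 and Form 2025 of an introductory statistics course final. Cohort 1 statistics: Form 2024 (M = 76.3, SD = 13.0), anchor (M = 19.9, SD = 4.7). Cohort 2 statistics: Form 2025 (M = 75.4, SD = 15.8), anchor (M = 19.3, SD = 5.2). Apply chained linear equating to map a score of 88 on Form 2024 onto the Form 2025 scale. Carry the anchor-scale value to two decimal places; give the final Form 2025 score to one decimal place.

90.1

Form 2024 → anchor (Cohort 1): v = (4.7/13.0)(88 − 76.3) + 19.9 = 24.13
anchor → Form 2025 (Cohort 2): y = (15.8/5.2)(24.13 − 19.3) + 75.4 = 90.1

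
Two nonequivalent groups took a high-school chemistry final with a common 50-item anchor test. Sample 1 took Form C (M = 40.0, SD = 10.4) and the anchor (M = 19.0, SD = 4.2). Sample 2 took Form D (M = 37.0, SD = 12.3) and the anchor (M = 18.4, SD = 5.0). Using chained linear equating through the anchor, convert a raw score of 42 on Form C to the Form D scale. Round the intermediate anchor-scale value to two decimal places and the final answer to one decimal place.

Form C → anchor (Sample 1): v = (4.2/10.4)(42 − 40.0) + 19.0 = 19.81
anchor → Form D (Sample 2): y = (12.3/5.0)(19.81 − 18.4) + 37.0 = 40.5

40.5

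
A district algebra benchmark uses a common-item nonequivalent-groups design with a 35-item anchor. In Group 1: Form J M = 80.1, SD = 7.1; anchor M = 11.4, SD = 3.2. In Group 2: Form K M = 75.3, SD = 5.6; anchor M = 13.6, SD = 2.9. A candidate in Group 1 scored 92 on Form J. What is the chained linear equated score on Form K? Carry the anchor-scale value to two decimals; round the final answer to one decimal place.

Form J → anchor (Group 1): v = (3.2/7.1)(92 − 80.1) + 11.4 = 16.76
anchor → Form K (Group 2): y = (5.6/2.9)(16.76 − 13.6) + 75.3 = 81.4

81.4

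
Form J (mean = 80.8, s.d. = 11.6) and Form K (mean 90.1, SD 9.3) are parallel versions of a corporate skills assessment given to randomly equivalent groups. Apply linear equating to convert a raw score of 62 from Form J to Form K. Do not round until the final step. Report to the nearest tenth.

Linear equating: y = (SD_Y/SD_X)(x − M_X) + M_Y
y = (9.3/11.6)(62 − 80.8) + 90.1
y = 0.801724 × -18.8 + 90.1 = -15.0724 + 90.1 = 75.0

75.0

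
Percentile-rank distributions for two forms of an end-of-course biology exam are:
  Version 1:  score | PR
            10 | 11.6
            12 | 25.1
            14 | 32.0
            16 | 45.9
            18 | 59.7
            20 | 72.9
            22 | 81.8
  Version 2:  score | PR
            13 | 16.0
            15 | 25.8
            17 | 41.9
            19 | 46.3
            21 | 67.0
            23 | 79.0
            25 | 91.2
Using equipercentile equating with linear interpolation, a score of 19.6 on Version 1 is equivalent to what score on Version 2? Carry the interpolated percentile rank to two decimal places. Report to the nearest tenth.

PR of 19.6 on Version 1: 59.7 + (19.6 − 18)/(20 − 18) × (72.9 − 59.7) = 70.26
On Version 2, PR 70.26 falls between score 21 (PR 67.0) and 23 (PR 79.0).
Interpolate: 21 + (70.26 − 67.0)/(79.0 − 67.0) × (23 − 21) = 21.5

21.5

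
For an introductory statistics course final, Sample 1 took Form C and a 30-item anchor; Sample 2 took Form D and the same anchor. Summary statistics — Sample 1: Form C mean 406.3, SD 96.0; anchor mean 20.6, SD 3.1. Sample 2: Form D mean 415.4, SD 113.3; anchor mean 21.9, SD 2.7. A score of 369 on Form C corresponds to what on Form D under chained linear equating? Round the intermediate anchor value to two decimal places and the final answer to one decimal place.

Form C → anchor (Sample 1): v = (3.1/96.0)(369 − 406.3) + 20.6 = 19.40
anchor → Form D (Sample 2): y = (113.3/2.7)(19.40 − 21.9) + 415.4 = 310.5

310.5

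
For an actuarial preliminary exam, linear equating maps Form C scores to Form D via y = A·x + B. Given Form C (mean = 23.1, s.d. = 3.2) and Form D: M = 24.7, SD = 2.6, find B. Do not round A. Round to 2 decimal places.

5.93

A = SD_Y / SD_X = 2.6 / 3.2 = 0.812500
B = M_Y − A·M_X = 24.7 − 0.812500 × 23.1 = 5.93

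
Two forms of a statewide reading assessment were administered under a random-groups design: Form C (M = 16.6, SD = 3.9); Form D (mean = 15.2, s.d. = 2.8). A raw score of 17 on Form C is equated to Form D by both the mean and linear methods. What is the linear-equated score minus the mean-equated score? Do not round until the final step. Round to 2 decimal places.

-0.11

Mean-equated: 17 + (15.2 − 16.6) = 15.60
Linear-equated: (2.8/3.9)(17 − 16.6) + 15.2 = 15.487
Difference = 15.487 − 15.60 = -0.11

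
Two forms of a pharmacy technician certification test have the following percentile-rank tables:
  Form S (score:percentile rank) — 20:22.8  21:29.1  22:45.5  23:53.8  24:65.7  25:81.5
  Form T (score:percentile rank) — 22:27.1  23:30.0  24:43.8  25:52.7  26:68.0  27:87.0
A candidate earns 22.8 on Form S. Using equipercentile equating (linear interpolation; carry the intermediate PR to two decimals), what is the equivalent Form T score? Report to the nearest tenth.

24.9

PR of 22.8 on Form S: 45.5 + (22.8 − 22)/(23 − 22) × (53.8 − 45.5) = 52.14
On Form T, PR 52.14 falls between score 24 (PR 43.8) and 25 (PR 52.7).
Interpolate: 24 + (52.14 − 43.8)/(52.7 − 43.8) × (25 − 24) = 24.9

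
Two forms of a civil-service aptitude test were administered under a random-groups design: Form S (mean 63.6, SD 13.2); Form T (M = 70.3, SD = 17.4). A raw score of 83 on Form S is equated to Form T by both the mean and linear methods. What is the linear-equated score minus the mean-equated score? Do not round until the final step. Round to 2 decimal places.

6.17

Mean-equated: 83 + (70.3 − 63.6) = 89.70
Linear-equated: (17.4/13.2)(83 − 63.6) + 70.3 = 95.873
Difference = 95.873 − 89.70 = 6.17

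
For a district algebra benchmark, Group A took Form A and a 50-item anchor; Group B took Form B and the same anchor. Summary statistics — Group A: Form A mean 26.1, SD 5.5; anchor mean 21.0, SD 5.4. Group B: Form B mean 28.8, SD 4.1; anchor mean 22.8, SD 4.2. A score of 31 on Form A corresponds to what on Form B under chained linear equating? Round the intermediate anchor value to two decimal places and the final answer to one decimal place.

Form A → anchor (Group A): v = (5.4/5.5)(31 − 26.1) + 21.0 = 25.81
anchor → Form B (Group B): y = (4.1/4.2)(25.81 − 22.8) + 28.8 = 31.7

31.7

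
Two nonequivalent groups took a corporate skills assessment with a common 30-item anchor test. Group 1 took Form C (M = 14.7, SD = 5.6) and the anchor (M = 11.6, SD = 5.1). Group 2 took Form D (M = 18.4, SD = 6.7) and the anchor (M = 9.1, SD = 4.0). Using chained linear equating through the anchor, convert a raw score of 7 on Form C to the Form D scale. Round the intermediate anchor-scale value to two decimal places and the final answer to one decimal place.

Form C → anchor (Group 1): v = (5.1/5.6)(7 − 14.7) + 11.6 = 4.59
anchor → Form D (Group 2): y = (6.7/4.0)(4.59 − 9.1) + 18.4 = 10.8

10.8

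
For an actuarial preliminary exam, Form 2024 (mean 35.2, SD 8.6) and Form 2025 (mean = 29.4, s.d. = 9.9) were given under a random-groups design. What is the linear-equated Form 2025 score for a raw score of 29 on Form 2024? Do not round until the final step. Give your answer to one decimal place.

Linear equating: y = (SD_Y/SD_X)(x − M_X) + M_Y
y = (9.9/8.6)(29 − 35.2) + 29.4
y = 1.151163 × -6.2 + 29.4 = -7.1372 + 29.4 = 22.3

22.3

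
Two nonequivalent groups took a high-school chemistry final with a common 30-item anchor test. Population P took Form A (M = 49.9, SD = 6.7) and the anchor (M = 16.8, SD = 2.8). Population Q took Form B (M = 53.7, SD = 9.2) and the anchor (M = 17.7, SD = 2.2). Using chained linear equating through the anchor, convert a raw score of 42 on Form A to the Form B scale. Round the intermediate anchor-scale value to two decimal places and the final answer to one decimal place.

36.1

Form A → anchor (Population P): v = (2.8/6.7)(42 − 49.9) + 16.8 = 13.50
anchor → Form B (Population Q): y = (9.2/2.2)(13.50 − 17.7) + 53.7 = 36.1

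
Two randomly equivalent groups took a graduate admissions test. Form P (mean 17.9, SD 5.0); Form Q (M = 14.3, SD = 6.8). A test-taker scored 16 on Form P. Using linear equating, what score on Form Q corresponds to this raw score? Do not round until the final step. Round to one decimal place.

11.7

Linear equating: y = (SD_Y/SD_X)(x − M_X) + M_Y
y = (6.8/5.0)(16 − 17.9) + 14.3
y = 1.360000 × -1.9 + 14.3 = -2.5840 + 14.3 = 11.7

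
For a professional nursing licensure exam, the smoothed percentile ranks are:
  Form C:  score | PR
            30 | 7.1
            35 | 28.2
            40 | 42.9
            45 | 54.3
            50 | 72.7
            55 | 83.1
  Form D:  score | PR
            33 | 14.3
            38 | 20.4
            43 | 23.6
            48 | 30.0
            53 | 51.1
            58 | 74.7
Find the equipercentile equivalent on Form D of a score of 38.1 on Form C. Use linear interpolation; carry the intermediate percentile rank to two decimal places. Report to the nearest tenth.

49.7

PR of 38.1 on Form C: 28.2 + (38.1 − 35)/(40 − 35) × (42.9 − 28.2) = 37.31
On Form D, PR 37.31 falls between score 48 (PR 30.0) and 53 (PR 51.1).
Interpolate: 48 + (37.31 − 30.0)/(51.1 − 30.0) × (53 − 48) = 49.7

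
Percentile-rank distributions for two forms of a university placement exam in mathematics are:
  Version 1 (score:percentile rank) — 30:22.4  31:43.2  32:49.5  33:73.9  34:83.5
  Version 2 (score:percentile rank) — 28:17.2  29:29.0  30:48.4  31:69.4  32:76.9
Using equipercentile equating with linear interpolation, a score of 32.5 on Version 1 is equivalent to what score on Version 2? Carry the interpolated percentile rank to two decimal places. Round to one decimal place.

PR of 32.5 on Version 1: 49.5 + (32.5 − 32)/(33 − 32) × (73.9 − 49.5) = 61.70
On Version 2, PR 61.70 falls between score 30 (PR 48.4) and 31 (PR 69.4).
Interpolate: 30 + (61.70 − 48.4)/(69.4 − 48.4) × (31 − 30) = 30.6

30.6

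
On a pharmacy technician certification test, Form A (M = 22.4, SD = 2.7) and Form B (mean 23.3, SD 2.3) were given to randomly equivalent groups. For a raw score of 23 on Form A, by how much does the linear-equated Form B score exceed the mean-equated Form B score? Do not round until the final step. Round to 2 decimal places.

Mean-equated: 23 + (23.3 − 22.4) = 23.90
Linear-equated: (2.3/2.7)(23 − 22.4) + 23.3 = 23.811
Difference = 23.811 − 23.90 = -0.09

-0.09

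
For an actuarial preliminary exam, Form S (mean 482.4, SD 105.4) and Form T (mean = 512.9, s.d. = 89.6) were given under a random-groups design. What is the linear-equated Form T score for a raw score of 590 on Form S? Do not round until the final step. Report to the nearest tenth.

604.4

Linear equating: y = (SD_Y/SD_X)(x − M_X) + M_Y
y = (89.6/105.4)(590 − 482.4) + 512.9
y = 0.850095 × 107.6 + 512.9 = 91.4702 + 512.9 = 604.4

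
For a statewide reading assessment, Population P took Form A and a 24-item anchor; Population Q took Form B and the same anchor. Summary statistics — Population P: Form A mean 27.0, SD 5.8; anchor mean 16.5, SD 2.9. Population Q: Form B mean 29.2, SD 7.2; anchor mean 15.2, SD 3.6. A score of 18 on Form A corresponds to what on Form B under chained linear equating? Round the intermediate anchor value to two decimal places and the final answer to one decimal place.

22.8

Form A → anchor (Population P): v = (2.9/5.8)(18 − 27.0) + 16.5 = 12.00
anchor → Form B (Population Q): y = (7.2/3.6)(12.00 − 15.2) + 29.2 = 22.8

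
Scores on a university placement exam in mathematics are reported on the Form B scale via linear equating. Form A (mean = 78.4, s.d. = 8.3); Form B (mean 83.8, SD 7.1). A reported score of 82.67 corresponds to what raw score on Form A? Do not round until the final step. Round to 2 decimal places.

77.08

Invert y = (SD_Y/SD_X)(x − M_X) + M_Y:
x = (SD_X/SD_Y)(y − M_Y) + M_X = (8.3/7.1)(82.67 − 83.8) + 78.4
x = 1.169014 × -1.130 + 78.4 = 77.08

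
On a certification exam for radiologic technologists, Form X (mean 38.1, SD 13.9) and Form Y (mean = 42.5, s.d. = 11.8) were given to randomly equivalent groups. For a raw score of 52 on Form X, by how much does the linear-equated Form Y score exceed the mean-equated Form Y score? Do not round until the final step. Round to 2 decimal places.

Mean-equated: 52 + (42.5 − 38.1) = 56.40
Linear-equated: (11.8/13.9)(52 − 38.1) + 42.5 = 54.300
Difference = 54.300 − 56.40 = -2.10

-2.10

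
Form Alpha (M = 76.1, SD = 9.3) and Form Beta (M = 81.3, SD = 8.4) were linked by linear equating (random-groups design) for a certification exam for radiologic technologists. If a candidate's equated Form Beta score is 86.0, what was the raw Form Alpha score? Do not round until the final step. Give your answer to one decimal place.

81.3

Invert y = (SD_Y/SD_X)(x − M_X) + M_Y:
x = (SD_X/SD_Y)(y − M_Y) + M_X = (9.3/8.4)(86.0 − 81.3) + 76.1
x = 1.107143 × 4.700 + 76.1 = 81.3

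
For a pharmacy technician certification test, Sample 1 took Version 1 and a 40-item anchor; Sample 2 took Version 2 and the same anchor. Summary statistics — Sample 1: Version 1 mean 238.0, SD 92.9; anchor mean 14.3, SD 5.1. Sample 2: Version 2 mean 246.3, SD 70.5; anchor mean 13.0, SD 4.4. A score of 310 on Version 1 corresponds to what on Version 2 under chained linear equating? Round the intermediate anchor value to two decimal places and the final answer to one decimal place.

Version 1 → anchor (Sample 1): v = (5.1/92.9)(310 − 238.0) + 14.3 = 18.25
anchor → Version 2 (Sample 2): y = (70.5/4.4)(18.25 − 13.0) + 246.3 = 330.4

330.4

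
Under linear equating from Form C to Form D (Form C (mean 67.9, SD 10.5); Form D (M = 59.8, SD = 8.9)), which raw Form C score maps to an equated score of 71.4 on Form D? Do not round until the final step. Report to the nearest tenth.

Invert y = (SD_Y/SD_X)(x − M_X) + M_Y:
x = (SD_X/SD_Y)(y − M_Y) + M_X = (10.5/8.9)(71.4 − 59.8) + 67.9
x = 1.179775 × 11.600 + 67.9 = 81.6

81.6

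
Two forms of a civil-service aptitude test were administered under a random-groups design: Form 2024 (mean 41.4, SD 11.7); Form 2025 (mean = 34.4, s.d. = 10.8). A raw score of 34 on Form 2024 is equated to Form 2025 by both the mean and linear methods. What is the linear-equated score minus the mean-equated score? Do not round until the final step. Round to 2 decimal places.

Mean-equated: 34 + (34.4 − 41.4) = 27.00
Linear-equated: (10.8/11.7)(34 − 41.4) + 34.4 = 27.569
Difference = 27.569 − 27.00 = 0.57

0.57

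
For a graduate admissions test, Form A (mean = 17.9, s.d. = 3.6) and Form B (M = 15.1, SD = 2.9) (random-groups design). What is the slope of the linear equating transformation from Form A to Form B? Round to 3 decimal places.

A = SD_Y / SD_X = 2.9 / 3.6 = 0.806

0.806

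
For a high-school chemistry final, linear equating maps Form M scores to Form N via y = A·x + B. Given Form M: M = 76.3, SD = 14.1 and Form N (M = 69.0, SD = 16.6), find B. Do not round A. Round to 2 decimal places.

A = SD_Y / SD_X = 16.6 / 14.1 = 1.177305
B = M_Y − A·M_X = 69.0 − 1.177305 × 76.3 = -20.83

-20.83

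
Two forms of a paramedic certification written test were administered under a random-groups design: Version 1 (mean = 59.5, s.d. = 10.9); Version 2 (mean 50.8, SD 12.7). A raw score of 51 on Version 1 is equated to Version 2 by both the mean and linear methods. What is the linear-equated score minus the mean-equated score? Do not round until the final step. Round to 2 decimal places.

Mean-equated: 51 + (50.8 − 59.5) = 42.30
Linear-equated: (12.7/10.9)(51 − 59.5) + 50.8 = 40.896
Difference = 40.896 − 42.30 = -1.40

-1.40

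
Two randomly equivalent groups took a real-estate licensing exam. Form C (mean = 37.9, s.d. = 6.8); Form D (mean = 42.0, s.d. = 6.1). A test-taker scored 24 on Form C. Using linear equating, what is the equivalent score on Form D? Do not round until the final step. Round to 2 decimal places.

29.53

Linear equating: y = (SD_Y/SD_X)(x − M_X) + M_Y
y = (6.1/6.8)(24 − 37.9) + 42.0
y = 0.897059 × -13.9 + 42.0 = -12.4691 + 42.0 = 29.53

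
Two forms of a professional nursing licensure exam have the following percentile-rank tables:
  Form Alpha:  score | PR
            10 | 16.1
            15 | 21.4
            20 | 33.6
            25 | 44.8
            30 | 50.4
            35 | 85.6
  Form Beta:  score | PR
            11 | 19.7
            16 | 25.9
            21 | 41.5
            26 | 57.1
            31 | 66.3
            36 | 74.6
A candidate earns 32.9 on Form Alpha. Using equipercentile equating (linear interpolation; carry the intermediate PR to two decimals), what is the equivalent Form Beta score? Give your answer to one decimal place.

PR of 32.9 on Form Alpha: 50.4 + (32.9 − 30)/(35 − 30) × (85.6 − 50.4) = 70.82
On Form Beta, PR 70.82 falls between score 31 (PR 66.3) and 36 (PR 74.6).
Interpolate: 31 + (70.82 − 66.3)/(74.6 − 66.3) × (36 − 31) = 33.7

33.7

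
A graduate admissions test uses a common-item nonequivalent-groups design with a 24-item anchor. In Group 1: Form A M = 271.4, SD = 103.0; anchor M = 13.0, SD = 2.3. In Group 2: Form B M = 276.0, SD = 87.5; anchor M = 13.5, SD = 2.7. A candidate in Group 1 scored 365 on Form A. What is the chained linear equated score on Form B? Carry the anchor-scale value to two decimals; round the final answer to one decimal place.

327.5

Form A → anchor (Group 1): v = (2.3/103.0)(365 − 271.4) + 13.0 = 15.09
anchor → Form B (Group 2): y = (87.5/2.7)(15.09 − 13.5) + 276.0 = 327.5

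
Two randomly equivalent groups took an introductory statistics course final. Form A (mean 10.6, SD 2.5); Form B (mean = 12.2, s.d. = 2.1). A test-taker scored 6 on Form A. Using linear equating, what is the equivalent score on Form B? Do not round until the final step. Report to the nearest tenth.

Linear equating: y = (SD_Y/SD_X)(x − M_X) + M_Y
y = (2.1/2.5)(6 − 10.6) + 12.2
y = 0.840000 × -4.6 + 12.2 = -3.8640 + 12.2 = 8.3

8.3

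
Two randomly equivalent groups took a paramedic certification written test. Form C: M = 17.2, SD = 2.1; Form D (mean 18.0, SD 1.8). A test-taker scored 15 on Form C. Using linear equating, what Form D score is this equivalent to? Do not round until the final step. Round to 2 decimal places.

16.11

Linear equating: y = (SD_Y/SD_X)(x − M_X) + M_Y
y = (1.8/2.1)(15 − 17.2) + 18.0
y = 0.857143 × -2.2 + 18.0 = -1.8857 + 18.0 = 16.11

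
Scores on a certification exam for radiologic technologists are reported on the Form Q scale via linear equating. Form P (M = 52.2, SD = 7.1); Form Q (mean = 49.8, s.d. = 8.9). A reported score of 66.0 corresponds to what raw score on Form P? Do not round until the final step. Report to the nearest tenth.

65.1

Invert y = (SD_Y/SD_X)(x − M_X) + M_Y:
x = (SD_X/SD_Y)(y − M_Y) + M_X = (7.1/8.9)(66.0 − 49.8) + 52.2
x = 0.797753 × 16.200 + 52.2 = 65.1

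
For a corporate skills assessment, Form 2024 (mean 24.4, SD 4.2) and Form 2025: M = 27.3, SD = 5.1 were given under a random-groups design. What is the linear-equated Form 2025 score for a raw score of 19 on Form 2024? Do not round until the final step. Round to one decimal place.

20.7

Linear equating: y = (SD_Y/SD_X)(x − M_X) + M_Y
y = (5.1/4.2)(19 − 24.4) + 27.3
y = 1.214286 × -5.4 + 27.3 = -6.5571 + 27.3 = 20.7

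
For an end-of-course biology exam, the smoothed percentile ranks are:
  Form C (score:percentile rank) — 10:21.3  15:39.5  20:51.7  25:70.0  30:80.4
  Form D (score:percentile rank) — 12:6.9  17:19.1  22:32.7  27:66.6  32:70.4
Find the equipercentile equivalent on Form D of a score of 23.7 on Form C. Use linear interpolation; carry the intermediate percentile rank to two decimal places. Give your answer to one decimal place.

PR of 23.7 on Form C: 51.7 + (23.7 − 20)/(25 − 20) × (70.0 − 51.7) = 65.24
On Form D, PR 65.24 falls between score 22 (PR 32.7) and 27 (PR 66.6).
Interpolate: 22 + (65.24 − 32.7)/(66.6 − 32.7) × (27 − 22) = 26.8

26.8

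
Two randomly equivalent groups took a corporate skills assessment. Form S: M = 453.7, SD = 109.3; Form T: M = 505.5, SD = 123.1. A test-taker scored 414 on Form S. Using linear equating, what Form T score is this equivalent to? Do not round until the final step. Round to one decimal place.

Linear equating: y = (SD_Y/SD_X)(x − M_X) + M_Y
y = (123.1/109.3)(414 − 453.7) + 505.5
y = 1.126258 × -39.7 + 505.5 = -44.7124 + 505.5 = 460.8

460.8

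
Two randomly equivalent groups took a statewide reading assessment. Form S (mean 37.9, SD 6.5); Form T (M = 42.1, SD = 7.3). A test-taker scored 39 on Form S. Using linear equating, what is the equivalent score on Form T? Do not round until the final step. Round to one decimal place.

43.3

Linear equating: y = (SD_Y/SD_X)(x − M_X) + M_Y
y = (7.3/6.5)(39 − 37.9) + 42.1
y = 1.123077 × 1.1 + 42.1 = 1.2354 + 42.1 = 43.3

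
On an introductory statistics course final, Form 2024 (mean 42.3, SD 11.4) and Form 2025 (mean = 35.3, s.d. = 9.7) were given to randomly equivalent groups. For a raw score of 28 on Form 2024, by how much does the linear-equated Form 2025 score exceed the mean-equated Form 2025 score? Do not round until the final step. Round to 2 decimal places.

Mean-equated: 28 + (35.3 − 42.3) = 21.00
Linear-equated: (9.7/11.4)(28 − 42.3) + 35.3 = 23.132
Difference = 23.132 − 21.00 = 2.13

2.13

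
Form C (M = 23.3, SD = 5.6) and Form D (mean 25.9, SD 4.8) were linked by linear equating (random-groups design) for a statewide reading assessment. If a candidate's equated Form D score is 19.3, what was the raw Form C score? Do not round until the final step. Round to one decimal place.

15.6

Invert y = (SD_Y/SD_X)(x − M_X) + M_Y:
x = (SD_X/SD_Y)(y − M_Y) + M_X = (5.6/4.8)(19.3 − 25.9) + 23.3
x = 1.166667 × -6.600 + 23.3 = 15.6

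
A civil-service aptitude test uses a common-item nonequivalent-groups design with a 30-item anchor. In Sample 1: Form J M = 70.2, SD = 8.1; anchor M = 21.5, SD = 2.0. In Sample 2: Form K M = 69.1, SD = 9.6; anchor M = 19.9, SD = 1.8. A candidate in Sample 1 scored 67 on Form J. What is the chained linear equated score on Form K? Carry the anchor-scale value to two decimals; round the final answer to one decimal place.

Form J → anchor (Sample 1): v = (2.0/8.1)(67 − 70.2) + 21.5 = 20.71
anchor → Form K (Sample 2): y = (9.6/1.8)(20.71 − 19.9) + 69.1 = 73.4

73.4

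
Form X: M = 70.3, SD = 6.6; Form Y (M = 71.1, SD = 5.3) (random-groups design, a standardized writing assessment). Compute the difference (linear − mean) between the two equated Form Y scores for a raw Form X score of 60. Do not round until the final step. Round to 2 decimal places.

2.03

Mean-equated: 60 + (71.1 − 70.3) = 60.80
Linear-equated: (5.3/6.6)(60 − 70.3) + 71.1 = 62.829
Difference = 62.829 − 60.80 = 2.03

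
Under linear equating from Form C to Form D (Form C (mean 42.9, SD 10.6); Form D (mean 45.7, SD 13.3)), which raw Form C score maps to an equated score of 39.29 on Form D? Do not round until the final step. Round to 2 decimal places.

37.79

Invert y = (SD_Y/SD_X)(x − M_X) + M_Y:
x = (SD_X/SD_Y)(y − M_Y) + M_X = (10.6/13.3)(39.29 − 45.7) + 42.9
x = 0.796992 × -6.410 + 42.9 = 37.79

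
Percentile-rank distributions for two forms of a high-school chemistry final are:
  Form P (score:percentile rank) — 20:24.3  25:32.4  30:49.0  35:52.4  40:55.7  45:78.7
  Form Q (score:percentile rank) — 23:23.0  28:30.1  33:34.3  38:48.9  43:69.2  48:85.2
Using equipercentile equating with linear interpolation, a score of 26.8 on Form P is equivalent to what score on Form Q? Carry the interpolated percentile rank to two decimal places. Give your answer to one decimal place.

PR of 26.8 on Form P: 32.4 + (26.8 − 25)/(30 − 25) × (49.0 − 32.4) = 38.38
On Form Q, PR 38.38 falls between score 33 (PR 34.3) and 38 (PR 48.9).
Interpolate: 33 + (38.38 − 34.3)/(48.9 − 34.3) × (38 − 33) = 34.4

34.4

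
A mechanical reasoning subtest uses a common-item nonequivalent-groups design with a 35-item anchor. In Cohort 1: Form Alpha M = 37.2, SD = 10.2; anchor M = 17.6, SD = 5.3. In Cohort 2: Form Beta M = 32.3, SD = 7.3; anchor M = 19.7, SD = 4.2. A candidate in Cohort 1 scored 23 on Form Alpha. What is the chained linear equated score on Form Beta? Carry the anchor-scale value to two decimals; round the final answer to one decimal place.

Form Alpha → anchor (Cohort 1): v = (5.3/10.2)(23 − 37.2) + 17.6 = 10.22
anchor → Form Beta (Cohort 2): y = (7.3/4.2)(10.22 − 19.7) + 32.3 = 15.8

15.8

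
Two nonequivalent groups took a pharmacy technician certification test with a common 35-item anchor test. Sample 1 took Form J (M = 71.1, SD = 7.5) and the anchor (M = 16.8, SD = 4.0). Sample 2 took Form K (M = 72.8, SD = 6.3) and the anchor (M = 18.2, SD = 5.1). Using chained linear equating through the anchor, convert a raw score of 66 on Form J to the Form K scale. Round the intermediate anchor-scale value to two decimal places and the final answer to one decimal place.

67.7

Form J → anchor (Sample 1): v = (4.0/7.5)(66 − 71.1) + 16.8 = 14.08
anchor → Form K (Sample 2): y = (6.3/5.1)(14.08 − 18.2) + 72.8 = 67.7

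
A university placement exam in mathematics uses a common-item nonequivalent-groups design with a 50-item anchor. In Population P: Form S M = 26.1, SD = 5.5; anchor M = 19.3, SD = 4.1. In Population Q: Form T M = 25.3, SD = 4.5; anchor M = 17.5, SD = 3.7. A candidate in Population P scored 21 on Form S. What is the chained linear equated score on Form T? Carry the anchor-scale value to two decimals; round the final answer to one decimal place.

22.9

Form S → anchor (Population P): v = (4.1/5.5)(21 − 26.1) + 19.3 = 15.50
anchor → Form T (Population Q): y = (4.5/3.7)(15.50 − 17.5) + 25.3 = 22.9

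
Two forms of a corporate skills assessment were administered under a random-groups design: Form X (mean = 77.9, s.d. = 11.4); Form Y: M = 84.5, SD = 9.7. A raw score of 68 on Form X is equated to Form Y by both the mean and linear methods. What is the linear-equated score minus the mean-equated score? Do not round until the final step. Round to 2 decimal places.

1.48

Mean-equated: 68 + (84.5 − 77.9) = 74.60
Linear-equated: (9.7/11.4)(68 − 77.9) + 84.5 = 76.076
Difference = 76.076 − 74.60 = 1.48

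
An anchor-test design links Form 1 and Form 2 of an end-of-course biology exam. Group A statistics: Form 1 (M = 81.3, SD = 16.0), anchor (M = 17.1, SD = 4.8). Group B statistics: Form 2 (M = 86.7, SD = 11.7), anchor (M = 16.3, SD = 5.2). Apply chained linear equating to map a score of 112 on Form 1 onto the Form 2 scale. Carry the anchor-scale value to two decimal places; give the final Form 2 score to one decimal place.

Form 1 → anchor (Group A): v = (4.8/16.0)(112 − 81.3) + 17.1 = 26.31
anchor → Form 2 (Group B): y = (11.7/5.2)(26.31 − 16.3) + 86.7 = 109.2

109.2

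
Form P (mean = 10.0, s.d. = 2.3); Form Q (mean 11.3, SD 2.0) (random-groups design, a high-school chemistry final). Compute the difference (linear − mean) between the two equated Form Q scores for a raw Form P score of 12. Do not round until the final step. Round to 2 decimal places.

-0.26

Mean-equated: 12 + (11.3 − 10.0) = 13.30
Linear-equated: (2.0/2.3)(12 − 10.0) + 11.3 = 13.039
Difference = 13.039 − 13.30 = -0.26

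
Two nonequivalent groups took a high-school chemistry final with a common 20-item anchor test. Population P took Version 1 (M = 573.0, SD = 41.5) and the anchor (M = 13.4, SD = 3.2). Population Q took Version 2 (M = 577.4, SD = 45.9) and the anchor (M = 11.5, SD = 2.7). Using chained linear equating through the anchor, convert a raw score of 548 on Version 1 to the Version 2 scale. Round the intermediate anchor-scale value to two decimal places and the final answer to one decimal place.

576.9

Version 1 → anchor (Population P): v = (3.2/41.5)(548 − 573.0) + 13.4 = 11.47
anchor → Version 2 (Population Q): y = (45.9/2.7)(11.47 − 11.5) + 577.4 = 576.9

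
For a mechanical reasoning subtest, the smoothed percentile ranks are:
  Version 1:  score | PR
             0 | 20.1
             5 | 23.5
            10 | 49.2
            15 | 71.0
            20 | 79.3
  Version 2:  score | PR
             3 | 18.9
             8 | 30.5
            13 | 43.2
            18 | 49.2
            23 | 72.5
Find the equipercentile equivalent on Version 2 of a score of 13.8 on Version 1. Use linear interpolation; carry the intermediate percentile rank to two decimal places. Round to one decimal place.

21.6

PR of 13.8 on Version 1: 49.2 + (13.8 − 10)/(15 − 10) × (71.0 − 49.2) = 65.77
On Version 2, PR 65.77 falls between score 18 (PR 49.2) and 23 (PR 72.5).
Interpolate: 18 + (65.77 − 49.2)/(72.5 − 49.2) × (23 − 18) = 21.6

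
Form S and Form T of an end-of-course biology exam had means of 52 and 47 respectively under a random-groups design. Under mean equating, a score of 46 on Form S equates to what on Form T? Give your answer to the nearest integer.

41

Mean equating: y = x + (M_Y − M_X) = 46 + (47 − 52) = 41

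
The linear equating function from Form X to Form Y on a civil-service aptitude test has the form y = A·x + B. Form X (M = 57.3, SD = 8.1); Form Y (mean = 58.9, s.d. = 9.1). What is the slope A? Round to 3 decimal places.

A = SD_Y / SD_X = 9.1 / 8.1 = 1.123

1.123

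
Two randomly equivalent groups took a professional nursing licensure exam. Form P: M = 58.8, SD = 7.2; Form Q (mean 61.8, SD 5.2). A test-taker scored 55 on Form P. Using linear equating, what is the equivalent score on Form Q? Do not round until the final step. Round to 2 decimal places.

Linear equating: y = (SD_Y/SD_X)(x − M_X) + M_Y
y = (5.2/7.2)(55 − 58.8) + 61.8
y = 0.722222 × -3.8 + 61.8 = -2.7444 + 61.8 = 59.06

59.06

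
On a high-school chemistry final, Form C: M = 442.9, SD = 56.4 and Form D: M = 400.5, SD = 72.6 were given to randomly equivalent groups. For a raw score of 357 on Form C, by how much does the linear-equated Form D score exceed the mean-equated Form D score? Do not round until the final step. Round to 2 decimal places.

-24.67

Mean-equated: 357 + (400.5 − 442.9) = 314.60
Linear-equated: (72.6/56.4)(357 − 442.9) + 400.5 = 289.927
Difference = 289.927 − 314.60 = -24.67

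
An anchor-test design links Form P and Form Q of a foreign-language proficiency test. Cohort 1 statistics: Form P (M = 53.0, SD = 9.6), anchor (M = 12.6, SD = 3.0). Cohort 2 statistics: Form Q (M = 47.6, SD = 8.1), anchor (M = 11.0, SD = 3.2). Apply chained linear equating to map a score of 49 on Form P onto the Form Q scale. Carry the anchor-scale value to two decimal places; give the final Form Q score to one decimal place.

Form P → anchor (Cohort 1): v = (3.0/9.6)(49 − 53.0) + 12.6 = 11.35
anchor → Form Q (Cohort 2): y = (8.1/3.2)(11.35 − 11.0) + 47.6 = 48.5

48.5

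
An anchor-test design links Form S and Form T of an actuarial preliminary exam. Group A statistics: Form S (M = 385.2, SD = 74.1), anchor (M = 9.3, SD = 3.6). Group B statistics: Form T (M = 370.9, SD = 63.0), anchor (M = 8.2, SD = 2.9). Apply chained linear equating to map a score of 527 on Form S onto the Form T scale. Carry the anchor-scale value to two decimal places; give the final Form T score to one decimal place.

544.5

Form S → anchor (Group A): v = (3.6/74.1)(527 − 385.2) + 9.3 = 16.19
anchor → Form T (Group B): y = (63.0/2.9)(16.19 − 8.2) + 370.9 = 544.5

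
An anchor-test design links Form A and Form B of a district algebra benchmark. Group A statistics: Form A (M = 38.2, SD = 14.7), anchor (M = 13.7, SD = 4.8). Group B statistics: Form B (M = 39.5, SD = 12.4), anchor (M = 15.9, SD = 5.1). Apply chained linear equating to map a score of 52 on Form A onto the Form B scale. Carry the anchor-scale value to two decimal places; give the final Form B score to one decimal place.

45.1

Form A → anchor (Group A): v = (4.8/14.7)(52 − 38.2) + 13.7 = 18.21
anchor → Form B (Group B): y = (12.4/5.1)(18.21 − 15.9) + 39.5 = 45.1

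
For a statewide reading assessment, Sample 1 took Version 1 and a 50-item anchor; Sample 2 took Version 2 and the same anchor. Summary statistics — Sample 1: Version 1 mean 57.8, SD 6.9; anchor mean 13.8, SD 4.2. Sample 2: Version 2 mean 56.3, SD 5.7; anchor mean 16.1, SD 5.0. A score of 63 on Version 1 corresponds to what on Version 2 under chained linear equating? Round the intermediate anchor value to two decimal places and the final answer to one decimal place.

Version 1 → anchor (Sample 1): v = (4.2/6.9)(63 − 57.8) + 13.8 = 16.97
anchor → Version 2 (Sample 2): y = (5.7/5.0)(16.97 − 16.1) + 56.3 = 57.3

57.3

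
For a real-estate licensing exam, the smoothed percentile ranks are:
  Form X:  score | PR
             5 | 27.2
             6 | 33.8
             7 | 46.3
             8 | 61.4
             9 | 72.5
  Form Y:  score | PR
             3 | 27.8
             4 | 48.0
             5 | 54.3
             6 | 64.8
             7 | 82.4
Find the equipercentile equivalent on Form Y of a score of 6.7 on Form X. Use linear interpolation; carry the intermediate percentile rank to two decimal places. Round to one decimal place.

PR of 6.7 on Form X: 33.8 + (6.7 − 6)/(7 − 6) × (46.3 − 33.8) = 42.55
On Form Y, PR 42.55 falls between score 3 (PR 27.8) and 4 (PR 48.0).
Interpolate: 3 + (42.55 − 27.8)/(48.0 − 27.8) × (4 − 3) = 3.7

3.7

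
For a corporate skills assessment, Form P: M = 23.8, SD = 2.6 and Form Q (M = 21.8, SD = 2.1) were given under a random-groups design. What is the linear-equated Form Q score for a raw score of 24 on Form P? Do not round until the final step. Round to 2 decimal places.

Linear equating: y = (SD_Y/SD_X)(x − M_X) + M_Y
y = (2.1/2.6)(24 − 23.8) + 21.8
y = 0.807692 × 0.2 + 21.8 = 0.1615 + 21.8 = 21.96

21.96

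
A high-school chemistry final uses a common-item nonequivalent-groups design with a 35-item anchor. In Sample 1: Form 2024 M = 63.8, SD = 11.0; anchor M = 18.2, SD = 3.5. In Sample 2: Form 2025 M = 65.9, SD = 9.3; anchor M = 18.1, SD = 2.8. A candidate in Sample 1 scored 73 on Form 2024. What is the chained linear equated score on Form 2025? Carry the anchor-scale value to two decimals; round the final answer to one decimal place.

Form 2024 → anchor (Sample 1): v = (3.5/11.0)(73 − 63.8) + 18.2 = 21.13
anchor → Form 2025 (Sample 2): y = (9.3/2.8)(21.13 − 18.1) + 65.9 = 76.0

76.0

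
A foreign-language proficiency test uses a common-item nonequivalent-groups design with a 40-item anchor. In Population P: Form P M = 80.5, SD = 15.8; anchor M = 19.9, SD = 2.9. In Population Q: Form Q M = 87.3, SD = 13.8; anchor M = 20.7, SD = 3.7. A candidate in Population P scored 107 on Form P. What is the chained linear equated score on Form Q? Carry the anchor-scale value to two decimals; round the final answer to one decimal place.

102.4

Form P → anchor (Population P): v = (2.9/15.8)(107 − 80.5) + 19.9 = 24.76
anchor → Form Q (Population Q): y = (13.8/3.7)(24.76 − 20.7) + 87.3 = 102.4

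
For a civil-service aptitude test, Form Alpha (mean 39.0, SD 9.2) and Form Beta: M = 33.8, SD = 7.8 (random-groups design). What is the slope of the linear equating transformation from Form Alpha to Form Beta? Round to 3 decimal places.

A = SD_Y / SD_X = 7.8 / 9.2 = 0.848

0.848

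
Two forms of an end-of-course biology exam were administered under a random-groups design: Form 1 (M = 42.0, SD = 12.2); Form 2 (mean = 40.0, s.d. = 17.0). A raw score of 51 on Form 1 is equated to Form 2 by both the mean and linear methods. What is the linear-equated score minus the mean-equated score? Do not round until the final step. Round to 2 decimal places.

3.54

Mean-equated: 51 + (40.0 − 42.0) = 49.00
Linear-equated: (17.0/12.2)(51 − 42.0) + 40.0 = 52.541
Difference = 52.541 − 49.00 = 3.54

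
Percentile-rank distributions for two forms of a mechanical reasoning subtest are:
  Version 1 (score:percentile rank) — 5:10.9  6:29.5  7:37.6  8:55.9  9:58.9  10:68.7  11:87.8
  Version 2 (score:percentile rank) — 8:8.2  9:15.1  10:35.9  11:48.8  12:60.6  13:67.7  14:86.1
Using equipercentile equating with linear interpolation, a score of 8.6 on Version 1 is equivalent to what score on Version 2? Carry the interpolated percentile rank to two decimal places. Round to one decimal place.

PR of 8.6 on Version 1: 55.9 + (8.6 − 8)/(9 − 8) × (58.9 − 55.9) = 57.70
On Version 2, PR 57.70 falls between score 11 (PR 48.8) and 12 (PR 60.6).
Interpolate: 11 + (57.70 − 48.8)/(60.6 − 48.8) × (12 − 11) = 11.8

11.8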